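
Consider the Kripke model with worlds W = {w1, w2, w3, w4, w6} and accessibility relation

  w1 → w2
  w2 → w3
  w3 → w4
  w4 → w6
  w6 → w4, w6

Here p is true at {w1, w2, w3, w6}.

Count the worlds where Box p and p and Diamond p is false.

w1: Box p is T, p and Diamond p is T. ✓
w2: Box p is T, p and Diamond p is T. ✓
w3: Box p is F, p and Diamond p is F. ✗
w4: Box p is T, p and Diamond p is F. ✗
w6: Box p is F, p and Diamond p is T. ✗
Satisfying worlds: {w1, w2}.
So Box p and p and Diamond p fails at the other 3 worlds.

3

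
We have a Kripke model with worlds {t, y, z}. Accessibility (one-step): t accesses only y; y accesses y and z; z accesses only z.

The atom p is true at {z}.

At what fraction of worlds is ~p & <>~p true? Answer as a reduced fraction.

t: ~p is T, <>~p is T. ✓
y: ~p is T, <>~p is T. ✓
z: ~p is F, <>~p is F. ✗
That's 2 of 3 worlds, so 2/3.

2/3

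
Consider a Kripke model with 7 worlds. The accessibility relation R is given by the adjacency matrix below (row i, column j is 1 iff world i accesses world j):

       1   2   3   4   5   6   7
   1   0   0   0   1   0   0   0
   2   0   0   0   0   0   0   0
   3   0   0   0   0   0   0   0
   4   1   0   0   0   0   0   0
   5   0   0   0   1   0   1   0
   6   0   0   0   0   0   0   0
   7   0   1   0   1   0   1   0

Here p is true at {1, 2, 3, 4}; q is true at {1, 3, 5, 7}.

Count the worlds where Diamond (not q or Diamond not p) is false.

1: successors {4}; not q or Diamond not p there: 4:T. ✓
2: no successors, so Diamond (not q or Diamond not p) fails. ✗
3: no successors, so Diamond (not q or Diamond not p) fails. ✗
4: successors {1}; not q or Diamond not p there: 1:F. ✗
5: successors {4, 6}; not q or Diamond not p there: 4:T, 6:T. ✓
6: no successors, so Diamond (not q or Diamond not p) fails. ✗
7: successors {2, 4, 6}; not q or Diamond not p there: 2:T, 4:T, 6:T. ✓
Satisfying worlds: {1, 5, 7}.
So Diamond (not q or Diamond not p) fails at the other 4 worlds.

4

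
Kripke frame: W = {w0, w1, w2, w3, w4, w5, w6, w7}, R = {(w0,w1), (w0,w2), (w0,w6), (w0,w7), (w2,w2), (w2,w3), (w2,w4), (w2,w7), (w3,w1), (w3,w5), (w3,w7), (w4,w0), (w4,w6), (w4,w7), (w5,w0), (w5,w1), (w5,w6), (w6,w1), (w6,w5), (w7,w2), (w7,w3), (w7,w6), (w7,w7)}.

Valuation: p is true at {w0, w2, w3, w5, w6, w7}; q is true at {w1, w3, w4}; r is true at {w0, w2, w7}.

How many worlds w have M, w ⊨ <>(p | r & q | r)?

w0: successors {w1, w2, w6, w7}; p | r & q | r there: w1:F, w2:T, w6:T, w7:T. ✓
w1: no successors, so <>(p | r & q | r) fails. ✗
w2: successors {w2, w3, w4, w7}; p | r & q | r there: w2:T, w3:T, w4:F, w7:T. ✓
w3: successors {w1, w5, w7}; p | r & q | r there: w1:F, w5:T, w7:T. ✓
w4: successors {w0, w6, w7}; p | r & q | r there: w0:T, w6:T, w7:T. ✓
w5: successors {w0, w1, w6}; p | r & q | r there: w0:T, w1:F, w6:T. ✓
w6: successors {w1, w5}; p | r & q | r there: w1:F, w5:T. ✓
w7: successors {w2, w3, w6, w7}; p | r & q | r there: w2:T, w3:T, w6:T, w7:T. ✓
Satisfying worlds: {w0, w2, w3, w4, w5, w6, w7}.

7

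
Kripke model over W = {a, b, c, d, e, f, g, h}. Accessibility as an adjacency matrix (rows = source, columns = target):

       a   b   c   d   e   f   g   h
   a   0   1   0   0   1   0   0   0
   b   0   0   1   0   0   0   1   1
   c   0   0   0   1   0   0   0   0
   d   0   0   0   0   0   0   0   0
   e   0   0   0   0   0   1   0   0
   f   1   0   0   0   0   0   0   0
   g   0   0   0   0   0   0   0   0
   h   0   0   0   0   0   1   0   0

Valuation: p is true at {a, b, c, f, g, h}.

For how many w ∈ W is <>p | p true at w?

7

a: <>p is T, p is T. ✓
b: <>p is T, p is T. ✓
c: <>p is F, p is T. ✓
d: <>p is F, p is F. ✗
e: <>p is T, p is F. ✓
f: <>p is T, p is T. ✓
g: <>p is F, p is T. ✓
h: <>p is T, p is T. ✓
Satisfying worlds: {a, b, c, e, f, g, h}.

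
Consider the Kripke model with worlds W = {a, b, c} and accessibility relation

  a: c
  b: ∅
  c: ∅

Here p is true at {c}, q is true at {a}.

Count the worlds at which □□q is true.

a: successors {c}; □q there: c:T. ✓
b: no successors, so □□q holds vacuously. ✓
c: no successors, so □□q holds vacuously. ✓
Satisfying worlds: {a, b, c}.

3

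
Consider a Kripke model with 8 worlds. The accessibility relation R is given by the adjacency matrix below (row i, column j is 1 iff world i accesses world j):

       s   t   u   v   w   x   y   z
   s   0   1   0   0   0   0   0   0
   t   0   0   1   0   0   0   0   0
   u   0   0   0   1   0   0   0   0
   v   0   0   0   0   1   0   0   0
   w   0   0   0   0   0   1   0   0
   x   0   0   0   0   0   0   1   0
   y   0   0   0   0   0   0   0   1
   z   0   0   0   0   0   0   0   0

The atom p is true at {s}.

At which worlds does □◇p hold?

{z}

s: successors {t}; ◇p there: t:F. ✗
t: successors {u}; ◇p there: u:F. ✗
u: successors {v}; ◇p there: v:F. ✗
v: successors {w}; ◇p there: w:F. ✗
w: successors {x}; ◇p there: x:F. ✗
x: successors {y}; ◇p there: y:F. ✗
y: successors {z}; ◇p there: z:F. ✗
z: no successors, so □◇p holds vacuously. ✓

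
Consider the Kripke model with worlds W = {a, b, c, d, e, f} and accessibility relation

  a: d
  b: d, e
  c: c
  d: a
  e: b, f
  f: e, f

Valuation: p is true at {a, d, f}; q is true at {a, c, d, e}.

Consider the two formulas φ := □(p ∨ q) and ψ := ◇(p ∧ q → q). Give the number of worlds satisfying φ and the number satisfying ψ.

5 and 6

For □(p ∨ q):
a: successors {d}; p ∨ q there: d:T. ✓
b: successors {d, e}; p ∨ q there: d:T, e:T. ✓
c: successors {c}; p ∨ q there: c:T. ✓
d: successors {a}; p ∨ q there: a:T. ✓
e: successors {b, f}; p ∨ q there: b:F, f:T. ✗
f: successors {e, f}; p ∨ q there: e:T, f:T. ✓
— 5 worlds.
For ◇(p ∧ q → q):
a: successors {d}; p ∧ q → q there: d:T. ✓
b: successors {d, e}; p ∧ q → q there: d:T, e:T. ✓
c: successors {c}; p ∧ q → q there: c:T. ✓
d: successors {a}; p ∧ q → q there: a:T. ✓
e: successors {b, f}; p ∧ q → q there: b:T, f:T. ✓
f: successors {e, f}; p ∧ q → q there: e:T, f:T. ✓
— 6 worlds.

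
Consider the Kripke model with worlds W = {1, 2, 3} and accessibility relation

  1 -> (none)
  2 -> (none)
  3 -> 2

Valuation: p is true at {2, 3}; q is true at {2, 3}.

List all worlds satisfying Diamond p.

1: no successors, so Diamond p fails. ✗
2: no successors, so Diamond p fails. ✗
3: successors {2}; p there: 2:T. ✓

{3}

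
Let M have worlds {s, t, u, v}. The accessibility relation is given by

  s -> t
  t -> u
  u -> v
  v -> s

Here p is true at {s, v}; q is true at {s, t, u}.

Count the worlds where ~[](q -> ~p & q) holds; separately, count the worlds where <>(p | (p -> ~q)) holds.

For ~[](q -> ~p & q):
s: [](q -> ~p & q) is T. ✗
t: [](q -> ~p & q) is T. ✗
u: [](q -> ~p & q) is T. ✗
v: [](q -> ~p & q) is F. ✓
— 1 world.
For <>(p | (p -> ~q)):
s: successors {t}; p | (p -> ~q) there: t:T. ✓
t: successors {u}; p | (p -> ~q) there: u:T. ✓
u: successors {v}; p | (p -> ~q) there: v:T. ✓
v: successors {s}; p | (p -> ~q) there: s:T. ✓
— 4 worlds.

1 and 4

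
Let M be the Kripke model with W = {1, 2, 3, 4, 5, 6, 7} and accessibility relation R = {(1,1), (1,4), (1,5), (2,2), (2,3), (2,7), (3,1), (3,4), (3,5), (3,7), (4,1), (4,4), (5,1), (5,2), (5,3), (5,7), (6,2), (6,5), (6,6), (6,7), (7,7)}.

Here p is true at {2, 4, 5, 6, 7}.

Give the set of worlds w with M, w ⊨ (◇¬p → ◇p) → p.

{2, 4, 5, 6, 7}

1: ◇¬p → ◇p is T, p is F. ✗
2: ◇¬p → ◇p is T, p is T. ✓
3: ◇¬p → ◇p is T, p is F. ✗
4: ◇¬p → ◇p is T, p is T. ✓
5: ◇¬p → ◇p is T, p is T. ✓
6: ◇¬p → ◇p is T, p is T. ✓
7: ◇¬p → ◇p is T, p is T. ✓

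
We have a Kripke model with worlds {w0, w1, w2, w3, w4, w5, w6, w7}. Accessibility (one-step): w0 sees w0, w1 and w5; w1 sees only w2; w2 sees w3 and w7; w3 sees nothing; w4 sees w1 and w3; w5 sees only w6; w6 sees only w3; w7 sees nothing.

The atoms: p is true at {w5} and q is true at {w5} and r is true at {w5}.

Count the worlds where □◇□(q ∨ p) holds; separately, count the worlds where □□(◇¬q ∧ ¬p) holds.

For □◇□(q ∨ p):
w0: successors {w0, w1, w5}; ◇□(q ∨ p) there: w0:F, w1:F, w5:F. ✗
w1: successors {w2}; ◇□(q ∨ p) there: w2:T. ✓
w2: successors {w3, w7}; ◇□(q ∨ p) there: w3:F, w7:F. ✗
w3: no successors, so □◇□(q ∨ p) holds vacuously. ✓
w4: successors {w1, w3}; ◇□(q ∨ p) there: w1:F, w3:F. ✗
w5: successors {w6}; ◇□(q ∨ p) there: w6:T. ✓
w6: successors {w3}; ◇□(q ∨ p) there: w3:F. ✗
w7: no successors, so □◇□(q ∨ p) holds vacuously. ✓
— 4 worlds.
For □□(◇¬q ∧ ¬p):
w0: successors {w0, w1, w5}; □(◇¬q ∧ ¬p) there: w0:F, w1:T, w5:T. ✗
w1: successors {w2}; □(◇¬q ∧ ¬p) there: w2:F. ✗
w2: successors {w3, w7}; □(◇¬q ∧ ¬p) there: w3:T, w7:T. ✓
w3: no successors, so □□(◇¬q ∧ ¬p) holds vacuously. ✓
w4: successors {w1, w3}; □(◇¬q ∧ ¬p) there: w1:T, w3:T. ✓
w5: successors {w6}; □(◇¬q ∧ ¬p) there: w6:F. ✗
w6: successors {w3}; □(◇¬q ∧ ¬p) there: w3:T. ✓
w7: no successors, so □□(◇¬q ∧ ¬p) holds vacuously. ✓
— 5 worlds.

4 and 5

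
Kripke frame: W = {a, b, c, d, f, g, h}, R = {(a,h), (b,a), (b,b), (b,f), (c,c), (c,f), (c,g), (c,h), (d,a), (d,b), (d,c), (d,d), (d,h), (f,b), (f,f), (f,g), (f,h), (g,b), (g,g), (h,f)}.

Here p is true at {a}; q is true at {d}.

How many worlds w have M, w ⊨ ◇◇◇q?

a: successors {h}; ◇◇q there: h:F. ✗
b: successors {a, b, f}; ◇◇q there: a:F, b:F, f:F. ✗
c: successors {c, f, g, h}; ◇◇q there: c:F, f:F, g:F, h:F. ✗
d: successors {a, b, c, d, h}; ◇◇q there: a:F, b:F, c:F, d:T, h:F. ✓
f: successors {b, f, g, h}; ◇◇q there: b:F, f:F, g:F, h:F. ✗
g: successors {b, g}; ◇◇q there: b:F, g:F. ✗
h: successors {f}; ◇◇q there: f:F. ✗
Satisfying worlds: {d}.

1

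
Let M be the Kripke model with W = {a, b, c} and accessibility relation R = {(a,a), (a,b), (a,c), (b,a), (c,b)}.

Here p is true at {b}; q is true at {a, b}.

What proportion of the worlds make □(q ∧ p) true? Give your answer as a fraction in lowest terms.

1/3

a: successors {a, b, c}; q ∧ p there: a:F, b:T, c:F. ✗
b: successors {a}; q ∧ p there: a:F. ✗
c: successors {b}; q ∧ p there: b:T. ✓
That's 1 of 3 worlds, so 1/3.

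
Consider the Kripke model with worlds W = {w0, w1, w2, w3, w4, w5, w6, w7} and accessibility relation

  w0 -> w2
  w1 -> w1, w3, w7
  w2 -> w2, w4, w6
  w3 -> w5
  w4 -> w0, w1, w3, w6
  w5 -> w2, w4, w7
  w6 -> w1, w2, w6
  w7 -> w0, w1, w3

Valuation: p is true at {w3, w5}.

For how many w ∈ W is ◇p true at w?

4

w0: successors {w2}; p there: w2:F. ✗
w1: successors {w1, w3, w7}; p there: w1:F, w3:T, w7:F. ✓
w2: successors {w2, w4, w6}; p there: w2:F, w4:F, w6:F. ✗
w3: successors {w5}; p there: w5:T. ✓
w4: successors {w0, w1, w3, w6}; p there: w0:F, w1:F, w3:T, w6:F. ✓
w5: successors {w2, w4, w7}; p there: w2:F, w4:F, w7:F. ✗
w6: successors {w1, w2, w6}; p there: w1:F, w2:F, w6:F. ✗
w7: successors {w0, w1, w3}; p there: w0:F, w1:F, w3:T. ✓
Satisfying worlds: {w1, w3, w4, w7}.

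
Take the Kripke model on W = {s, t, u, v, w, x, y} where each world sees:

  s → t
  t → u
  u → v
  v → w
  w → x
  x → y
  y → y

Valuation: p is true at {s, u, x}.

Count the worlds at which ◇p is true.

s: successors {t}; p there: t:F. ✗
t: successors {u}; p there: u:T. ✓
u: successors {v}; p there: v:F. ✗
v: successors {w}; p there: w:F. ✗
w: successors {x}; p there: x:T. ✓
x: successors {y}; p there: y:F. ✗
y: successors {y}; p there: y:F. ✗
Satisfying worlds: {t, w}.

2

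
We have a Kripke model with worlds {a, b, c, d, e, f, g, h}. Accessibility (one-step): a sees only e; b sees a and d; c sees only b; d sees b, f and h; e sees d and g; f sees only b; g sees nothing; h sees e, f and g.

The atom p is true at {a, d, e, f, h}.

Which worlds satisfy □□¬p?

a: successors {e}; □¬p there: e:F. ✗
b: successors {a, d}; □¬p there: a:F, d:F. ✗
c: successors {b}; □¬p there: b:F. ✗
d: successors {b, f, h}; □¬p there: b:F, f:T, h:F. ✗
e: successors {d, g}; □¬p there: d:F, g:T. ✗
f: successors {b}; □¬p there: b:F. ✗
g: no successors, so □□¬p holds vacuously. ✓
h: successors {e, f, g}; □¬p there: e:F, f:T, g:T. ✗

{g}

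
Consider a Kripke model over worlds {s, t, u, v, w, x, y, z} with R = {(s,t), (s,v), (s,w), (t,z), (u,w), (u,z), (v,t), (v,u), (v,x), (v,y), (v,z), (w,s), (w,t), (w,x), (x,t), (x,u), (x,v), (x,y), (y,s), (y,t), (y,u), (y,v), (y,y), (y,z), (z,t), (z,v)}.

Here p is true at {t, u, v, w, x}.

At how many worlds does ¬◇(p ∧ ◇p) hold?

1

s: ◇(p ∧ ◇p) is T. ✗
t: ◇(p ∧ ◇p) is F. ✓
u: ◇(p ∧ ◇p) is T. ✗
v: ◇(p ∧ ◇p) is T. ✗
w: ◇(p ∧ ◇p) is T. ✗
x: ◇(p ∧ ◇p) is T. ✗
y: ◇(p ∧ ◇p) is T. ✗
z: ◇(p ∧ ◇p) is T. ✗
Satisfying worlds: {t}.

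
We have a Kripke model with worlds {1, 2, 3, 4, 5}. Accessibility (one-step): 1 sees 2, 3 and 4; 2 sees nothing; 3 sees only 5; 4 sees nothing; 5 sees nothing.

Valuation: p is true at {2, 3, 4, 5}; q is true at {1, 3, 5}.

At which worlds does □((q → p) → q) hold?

{2, 3, 4, 5}

1: successors {2, 3, 4}; (q → p) → q there: 2:F, 3:T, 4:F. ✗
2: no successors, so □((q → p) → q) holds vacuously. ✓
3: successors {5}; (q → p) → q there: 5:T. ✓
4: no successors, so □((q → p) → q) holds vacuously. ✓
5: no successors, so □((q → p) → q) holds vacuously. ✓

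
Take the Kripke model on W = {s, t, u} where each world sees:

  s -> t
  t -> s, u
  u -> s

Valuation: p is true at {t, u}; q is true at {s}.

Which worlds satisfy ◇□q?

s: successors {t}; □q there: t:F. ✗
t: successors {s, u}; □q there: s:F, u:T. ✓
u: successors {s}; □q there: s:F. ✗

{t}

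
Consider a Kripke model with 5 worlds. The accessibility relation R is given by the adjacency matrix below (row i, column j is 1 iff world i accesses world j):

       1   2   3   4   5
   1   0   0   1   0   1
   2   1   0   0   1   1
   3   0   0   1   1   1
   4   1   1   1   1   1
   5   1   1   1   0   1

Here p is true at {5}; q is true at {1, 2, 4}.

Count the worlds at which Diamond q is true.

1: successors {3, 5}; q there: 3:F, 5:F. ✗
2: successors {1, 4, 5}; q there: 1:T, 4:T, 5:F. ✓
3: successors {3, 4, 5}; q there: 3:F, 4:T, 5:F. ✓
4: successors {1, 2, 3, 4, 5}; q there: 1:T, 2:T, 3:F, 4:T, 5:F. ✓
5: successors {1, 2, 3, 5}; q there: 1:T, 2:T, 3:F, 5:F. ✓
Satisfying worlds: {2, 3, 4, 5}.

4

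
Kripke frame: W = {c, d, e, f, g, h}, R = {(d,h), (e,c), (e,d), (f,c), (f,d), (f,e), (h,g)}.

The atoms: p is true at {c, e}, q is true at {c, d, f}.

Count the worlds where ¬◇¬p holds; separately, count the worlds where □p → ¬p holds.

2 and 5

For ¬◇¬p:
c: ◇¬p is F. ✓
d: ◇¬p is T. ✗
e: ◇¬p is T. ✗
f: ◇¬p is T. ✗
g: ◇¬p is F. ✓
h: ◇¬p is T. ✗
— 2 worlds.
For □p → ¬p:
c: □p is T, ¬p is F. ✗
d: □p is F, ¬p is T. ✓
e: □p is F, ¬p is F. ✓
f: □p is F, ¬p is T. ✓
g: □p is T, ¬p is T. ✓
h: □p is F, ¬p is T. ✓
— 5 worlds.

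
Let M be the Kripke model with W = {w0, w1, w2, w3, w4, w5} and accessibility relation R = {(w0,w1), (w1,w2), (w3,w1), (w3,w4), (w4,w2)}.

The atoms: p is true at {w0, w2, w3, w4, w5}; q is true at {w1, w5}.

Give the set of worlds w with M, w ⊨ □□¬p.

{w1, w2, w4, w5}

w0: successors {w1}; □¬p there: w1:F. ✗
w1: successors {w2}; □¬p there: w2:T. ✓
w2: no successors, so □□¬p holds vacuously. ✓
w3: successors {w1, w4}; □¬p there: w1:F, w4:F. ✗
w4: successors {w2}; □¬p there: w2:T. ✓
w5: no successors, so □□¬p holds vacuously. ✓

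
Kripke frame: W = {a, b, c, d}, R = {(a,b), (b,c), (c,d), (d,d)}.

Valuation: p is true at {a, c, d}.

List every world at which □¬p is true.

a: successors {b}; ¬p there: b:T. ✓
b: successors {c}; ¬p there: c:F. ✗
c: successors {d}; ¬p there: d:F. ✗
d: successors {d}; ¬p there: d:F. ✗

{a}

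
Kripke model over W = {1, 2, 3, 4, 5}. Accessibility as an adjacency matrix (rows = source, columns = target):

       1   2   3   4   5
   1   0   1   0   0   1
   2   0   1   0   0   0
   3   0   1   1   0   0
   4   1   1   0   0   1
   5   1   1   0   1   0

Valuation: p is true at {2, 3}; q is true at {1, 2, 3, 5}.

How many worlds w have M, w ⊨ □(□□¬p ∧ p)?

1: successors {2, 5}; □□¬p ∧ p there: 2:F, 5:F. ✗
2: successors {2}; □□¬p ∧ p there: 2:F. ✗
3: successors {2, 3}; □□¬p ∧ p there: 2:F, 3:F. ✗
4: successors {1, 2, 5}; □□¬p ∧ p there: 1:F, 2:F, 5:F. ✗
5: successors {1, 2, 4}; □□¬p ∧ p there: 1:F, 2:F, 4:F. ✗
Satisfying worlds: ∅.

0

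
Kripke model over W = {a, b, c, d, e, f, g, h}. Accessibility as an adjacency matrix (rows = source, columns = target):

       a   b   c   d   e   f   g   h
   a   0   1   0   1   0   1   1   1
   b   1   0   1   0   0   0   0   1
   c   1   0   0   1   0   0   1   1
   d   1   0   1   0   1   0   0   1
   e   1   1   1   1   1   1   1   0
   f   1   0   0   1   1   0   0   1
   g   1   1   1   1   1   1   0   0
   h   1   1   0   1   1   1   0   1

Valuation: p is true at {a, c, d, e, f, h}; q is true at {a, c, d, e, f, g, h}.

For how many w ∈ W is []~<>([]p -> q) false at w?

8

a: successors {b, d, f, g, h}; ~<>([]p -> q) there: b:F, d:F, f:F, g:F, h:F. ✗
b: successors {a, c, h}; ~<>([]p -> q) there: a:F, c:F, h:F. ✗
c: successors {a, d, g, h}; ~<>([]p -> q) there: a:F, d:F, g:F, h:F. ✗
d: successors {a, c, e, h}; ~<>([]p -> q) there: a:F, c:F, e:F, h:F. ✗
e: successors {a, b, c, d, e, f, g}; ~<>([]p -> q) there: a:F, b:F, c:F, d:F, e:F, f:F, g:F. ✗
f: successors {a, d, e, h}; ~<>([]p -> q) there: a:F, d:F, e:F, h:F. ✗
g: successors {a, b, c, d, e, f}; ~<>([]p -> q) there: a:F, b:F, c:F, d:F, e:F, f:F. ✗
h: successors {a, b, d, e, f, h}; ~<>([]p -> q) there: a:F, b:F, d:F, e:F, f:F, h:F. ✗
Satisfying worlds: ∅.
So []~<>([]p -> q) fails at the other 8 worlds.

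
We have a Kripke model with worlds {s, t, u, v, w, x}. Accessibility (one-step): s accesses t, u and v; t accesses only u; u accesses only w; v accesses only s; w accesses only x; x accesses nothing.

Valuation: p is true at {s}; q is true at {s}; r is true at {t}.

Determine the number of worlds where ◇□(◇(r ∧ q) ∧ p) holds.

s: successors {t, u, v}; □(◇(r ∧ q) ∧ p) there: t:F, u:F, v:F. ✗
t: successors {u}; □(◇(r ∧ q) ∧ p) there: u:F. ✗
u: successors {w}; □(◇(r ∧ q) ∧ p) there: w:F. ✗
v: successors {s}; □(◇(r ∧ q) ∧ p) there: s:F. ✗
w: successors {x}; □(◇(r ∧ q) ∧ p) there: x:T. ✓
x: no successors, so ◇□(◇(r ∧ q) ∧ p) fails. ✗
Satisfying worlds: {w}.

1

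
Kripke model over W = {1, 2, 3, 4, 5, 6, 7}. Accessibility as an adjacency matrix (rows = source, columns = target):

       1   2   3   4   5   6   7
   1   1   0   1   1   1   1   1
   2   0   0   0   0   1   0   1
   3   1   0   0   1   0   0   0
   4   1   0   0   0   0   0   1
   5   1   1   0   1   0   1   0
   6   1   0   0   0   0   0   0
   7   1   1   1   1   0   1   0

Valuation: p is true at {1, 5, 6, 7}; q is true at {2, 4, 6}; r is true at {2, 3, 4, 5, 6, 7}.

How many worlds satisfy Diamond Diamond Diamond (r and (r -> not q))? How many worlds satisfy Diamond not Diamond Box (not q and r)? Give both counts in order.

7 and 6

For Diamond Diamond Diamond (r and (r -> not q)):
1: successors {1, 3, 4, 5, 6, 7}; Diamond Diamond (r and (r -> not q)) there: 1:T, 3:T, 4:T, 5:T, 6:T, 7:T. ✓
2: successors {5, 7}; Diamond Diamond (r and (r -> not q)) there: 5:T, 7:T. ✓
3: successors {1, 4}; Diamond Diamond (r and (r -> not q)) there: 1:T, 4:T. ✓
4: successors {1, 7}; Diamond Diamond (r and (r -> not q)) there: 1:T, 7:T. ✓
5: successors {1, 2, 4, 6}; Diamond Diamond (r and (r -> not q)) there: 1:T, 2:T, 4:T, 6:T. ✓
6: successors {1}; Diamond Diamond (r and (r -> not q)) there: 1:T. ✓
7: successors {1, 2, 3, 4, 6}; Diamond Diamond (r and (r -> not q)) there: 1:T, 2:T, 3:T, 4:T, 6:T. ✓
— 7 worlds.
For Diamond not Diamond Box (not q and r):
1: successors {1, 3, 4, 5, 6, 7}; not Diamond Box (not q and r) there: 1:T, 3:T, 4:T, 5:F, 6:T, 7:F. ✓
2: successors {5, 7}; not Diamond Box (not q and r) there: 5:F, 7:F. ✗
3: successors {1, 4}; not Diamond Box (not q and r) there: 1:T, 4:T. ✓
4: successors {1, 7}; not Diamond Box (not q and r) there: 1:T, 7:F. ✓
5: successors {1, 2, 4, 6}; not Diamond Box (not q and r) there: 1:T, 2:T, 4:T, 6:T. ✓
6: successors {1}; not Diamond Box (not q and r) there: 1:T. ✓
7: successors {1, 2, 3, 4, 6}; not Diamond Box (not q and r) there: 1:T, 2:T, 3:T, 4:T, 6:T. ✓
— 6 worlds.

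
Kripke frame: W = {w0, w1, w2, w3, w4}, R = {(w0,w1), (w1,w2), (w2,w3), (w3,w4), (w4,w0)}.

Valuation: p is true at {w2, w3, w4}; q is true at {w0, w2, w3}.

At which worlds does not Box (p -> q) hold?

{w3}

w0: Box (p -> q) is T. ✗
w1: Box (p -> q) is T. ✗
w2: Box (p -> q) is T. ✗
w3: Box (p -> q) is F. ✓
w4: Box (p -> q) is T. ✗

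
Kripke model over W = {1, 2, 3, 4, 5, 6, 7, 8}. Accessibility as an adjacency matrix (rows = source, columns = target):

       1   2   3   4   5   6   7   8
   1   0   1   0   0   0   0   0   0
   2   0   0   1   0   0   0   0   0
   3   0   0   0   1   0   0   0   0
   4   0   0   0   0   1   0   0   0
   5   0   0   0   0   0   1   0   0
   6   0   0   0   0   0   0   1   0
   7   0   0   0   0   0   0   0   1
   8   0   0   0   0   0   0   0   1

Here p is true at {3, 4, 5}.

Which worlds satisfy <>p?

1: successors {2}; p there: 2:F. ✗
2: successors {3}; p there: 3:T. ✓
3: successors {4}; p there: 4:T. ✓
4: successors {5}; p there: 5:T. ✓
5: successors {6}; p there: 6:F. ✗
6: successors {7}; p there: 7:F. ✗
7: successors {8}; p there: 8:F. ✗
8: successors {8}; p there: 8:F. ✗

{2, 3, 4}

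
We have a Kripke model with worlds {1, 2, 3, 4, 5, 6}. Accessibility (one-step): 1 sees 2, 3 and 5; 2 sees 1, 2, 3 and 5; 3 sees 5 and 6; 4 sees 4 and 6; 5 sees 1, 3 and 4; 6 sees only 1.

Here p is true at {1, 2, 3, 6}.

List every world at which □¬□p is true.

1: successors {2, 3, 5}; ¬□p there: 2:T, 3:T, 5:T. ✓
2: successors {1, 2, 3, 5}; ¬□p there: 1:T, 2:T, 3:T, 5:T. ✓
3: successors {5, 6}; ¬□p there: 5:T, 6:F. ✗
4: successors {4, 6}; ¬□p there: 4:T, 6:F. ✗
5: successors {1, 3, 4}; ¬□p there: 1:T, 3:T, 4:T. ✓
6: successors {1}; ¬□p there: 1:T. ✓

{1, 2, 5, 6}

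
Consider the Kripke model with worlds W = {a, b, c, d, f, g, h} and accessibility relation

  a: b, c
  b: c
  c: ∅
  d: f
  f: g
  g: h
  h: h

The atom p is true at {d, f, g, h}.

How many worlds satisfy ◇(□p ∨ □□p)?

a: successors {b, c}; □p ∨ □□p there: b:T, c:T. ✓
b: successors {c}; □p ∨ □□p there: c:T. ✓
c: no successors, so ◇(□p ∨ □□p) fails. ✗
d: successors {f}; □p ∨ □□p there: f:T. ✓
f: successors {g}; □p ∨ □□p there: g:T. ✓
g: successors {h}; □p ∨ □□p there: h:T. ✓
h: successors {h}; □p ∨ □□p there: h:T. ✓
Satisfying worlds: {a, b, d, f, g, h}.

6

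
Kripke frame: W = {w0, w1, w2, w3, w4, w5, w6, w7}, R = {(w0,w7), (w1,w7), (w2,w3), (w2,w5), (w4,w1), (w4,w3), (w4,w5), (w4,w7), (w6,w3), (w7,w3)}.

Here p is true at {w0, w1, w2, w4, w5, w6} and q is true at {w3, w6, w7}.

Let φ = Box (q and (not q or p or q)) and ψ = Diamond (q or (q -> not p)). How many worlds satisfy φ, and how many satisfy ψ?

6 and 6

For Box (q and (not q or p or q)):
w0: successors {w7}; q and (not q or p or q) there: w7:T. ✓
w1: successors {w7}; q and (not q or p or q) there: w7:T. ✓
w2: successors {w3, w5}; q and (not q or p or q) there: w3:T, w5:F. ✗
w3: no successors, so Box (q and (not q or p or q)) holds vacuously. ✓
w4: successors {w1, w3, w5, w7}; q and (not q or p or q) there: w1:F, w3:T, w5:F, w7:T. ✗
w5: no successors, so Box (q and (not q or p or q)) holds vacuously. ✓
w6: successors {w3}; q and (not q or p or q) there: w3:T. ✓
w7: successors {w3}; q and (not q or p or q) there: w3:T. ✓
— 6 worlds.
For Diamond (q or (q -> not p)):
w0: successors {w7}; q or (q -> not p) there: w7:T. ✓
w1: successors {w7}; q or (q -> not p) there: w7:T. ✓
w2: successors {w3, w5}; q or (q -> not p) there: w3:T, w5:T. ✓
w3: no successors, so Diamond (q or (q -> not p)) fails. ✗
w4: successors {w1, w3, w5, w7}; q or (q -> not p) there: w1:T, w3:T, w5:T, w7:T. ✓
w5: no successors, so Diamond (q or (q -> not p)) fails. ✗
w6: successors {w3}; q or (q -> not p) there: w3:T. ✓
w7: successors {w3}; q or (q -> not p) there: w3:T. ✓
— 6 worlds.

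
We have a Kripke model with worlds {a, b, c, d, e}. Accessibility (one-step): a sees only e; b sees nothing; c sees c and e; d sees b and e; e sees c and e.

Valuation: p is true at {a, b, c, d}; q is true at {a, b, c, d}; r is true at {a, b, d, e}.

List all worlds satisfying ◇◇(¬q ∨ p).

{a, c, d, e}

a: successors {e}; ◇(¬q ∨ p) there: e:T. ✓
b: no successors, so ◇◇(¬q ∨ p) fails. ✗
c: successors {c, e}; ◇(¬q ∨ p) there: c:T, e:T. ✓
d: successors {b, e}; ◇(¬q ∨ p) there: b:F, e:T. ✓
e: successors {c, e}; ◇(¬q ∨ p) there: c:T, e:T. ✓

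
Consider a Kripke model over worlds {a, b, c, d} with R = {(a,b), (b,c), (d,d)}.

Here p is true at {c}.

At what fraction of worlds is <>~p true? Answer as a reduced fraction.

1/2

a: successors {b}; ~p there: b:T. ✓
b: successors {c}; ~p there: c:F. ✗
c: no successors, so <>~p fails. ✗
d: successors {d}; ~p there: d:T. ✓
That's 2 of 4 worlds, so 2/4 = 1/2.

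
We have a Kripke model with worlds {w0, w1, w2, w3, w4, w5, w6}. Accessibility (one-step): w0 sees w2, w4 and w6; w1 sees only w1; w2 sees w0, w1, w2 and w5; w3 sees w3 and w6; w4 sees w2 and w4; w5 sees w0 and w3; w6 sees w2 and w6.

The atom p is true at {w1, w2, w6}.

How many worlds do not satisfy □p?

w0: successors {w2, w4, w6}; p there: w2:T, w4:F, w6:T. ✗
w1: successors {w1}; p there: w1:T. ✓
w2: successors {w0, w1, w2, w5}; p there: w0:F, w1:T, w2:T, w5:F. ✗
w3: successors {w3, w6}; p there: w3:F, w6:T. ✗
w4: successors {w2, w4}; p there: w2:T, w4:F. ✗
w5: successors {w0, w3}; p there: w0:F, w3:F. ✗
w6: successors {w2, w6}; p there: w2:T, w6:T. ✓
Satisfying worlds: {w1, w6}.
So □p fails at the other 5 worlds.

5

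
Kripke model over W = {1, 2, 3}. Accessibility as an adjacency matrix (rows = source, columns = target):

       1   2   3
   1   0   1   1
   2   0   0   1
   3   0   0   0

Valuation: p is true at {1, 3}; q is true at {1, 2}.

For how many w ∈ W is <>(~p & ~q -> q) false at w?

1: successors {2, 3}; ~p & ~q -> q there: 2:T, 3:T. ✓
2: successors {3}; ~p & ~q -> q there: 3:T. ✓
3: no successors, so <>(~p & ~q -> q) fails. ✗
Satisfying worlds: {1, 2}.
So <>(~p & ~q -> q) fails at the other 1 world.

1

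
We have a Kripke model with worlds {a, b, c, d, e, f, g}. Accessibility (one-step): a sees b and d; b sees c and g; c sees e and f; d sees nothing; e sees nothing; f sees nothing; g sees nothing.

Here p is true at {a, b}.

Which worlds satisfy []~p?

a: successors {b, d}; ~p there: b:F, d:T. ✗
b: successors {c, g}; ~p there: c:T, g:T. ✓
c: successors {e, f}; ~p there: e:T, f:T. ✓
d: no successors, so []~p holds vacuously. ✓
e: no successors, so []~p holds vacuously. ✓
f: no successors, so []~p holds vacuously. ✓
g: no successors, so []~p holds vacuously. ✓

{b, c, d, e, f, g}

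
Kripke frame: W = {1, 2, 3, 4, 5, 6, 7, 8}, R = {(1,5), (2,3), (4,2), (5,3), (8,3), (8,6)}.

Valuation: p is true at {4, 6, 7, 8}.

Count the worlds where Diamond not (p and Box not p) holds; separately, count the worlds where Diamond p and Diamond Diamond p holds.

For Diamond not (p and Box not p):
1: successors {5}; not (p and Box not p) there: 5:T. ✓
2: successors {3}; not (p and Box not p) there: 3:T. ✓
3: no successors, so Diamond not (p and Box not p) fails. ✗
4: successors {2}; not (p and Box not p) there: 2:T. ✓
5: successors {3}; not (p and Box not p) there: 3:T. ✓
6: no successors, so Diamond not (p and Box not p) fails. ✗
7: no successors, so Diamond not (p and Box not p) fails. ✗
8: successors {3, 6}; not (p and Box not p) there: 3:T, 6:F. ✓
— 5 worlds.
For Diamond p and Diamond Diamond p:
1: Diamond p is F, Diamond Diamond p is F. ✗
2: Diamond p is F, Diamond Diamond p is F. ✗
3: Diamond p is F, Diamond Diamond p is F. ✗
4: Diamond p is F, Diamond Diamond p is F. ✗
5: Diamond p is F, Diamond Diamond p is F. ✗
6: Diamond p is F, Diamond Diamond p is F. ✗
7: Diamond p is F, Diamond Diamond p is F. ✗
8: Diamond p is T, Diamond Diamond p is F. ✗
— 0 worlds.

5 and 0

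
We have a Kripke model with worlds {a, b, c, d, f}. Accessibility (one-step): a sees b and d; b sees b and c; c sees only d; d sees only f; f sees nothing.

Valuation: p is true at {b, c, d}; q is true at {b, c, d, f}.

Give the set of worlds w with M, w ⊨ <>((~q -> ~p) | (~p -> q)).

a: successors {b, d}; (~q -> ~p) | (~p -> q) there: b:T, d:T. ✓
b: successors {b, c}; (~q -> ~p) | (~p -> q) there: b:T, c:T. ✓
c: successors {d}; (~q -> ~p) | (~p -> q) there: d:T. ✓
d: successors {f}; (~q -> ~p) | (~p -> q) there: f:T. ✓
f: no successors, so <>((~q -> ~p) | (~p -> q)) fails. ✗

{a, b, c, d}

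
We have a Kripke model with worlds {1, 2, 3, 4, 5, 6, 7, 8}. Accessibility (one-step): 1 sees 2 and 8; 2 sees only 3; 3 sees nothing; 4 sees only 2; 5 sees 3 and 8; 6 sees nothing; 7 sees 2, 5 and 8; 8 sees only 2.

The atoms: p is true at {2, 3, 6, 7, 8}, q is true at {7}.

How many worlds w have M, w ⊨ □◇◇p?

2

1: successors {2, 8}; ◇◇p there: 2:F, 8:T. ✗
2: successors {3}; ◇◇p there: 3:F. ✗
3: no successors, so □◇◇p holds vacuously. ✓
4: successors {2}; ◇◇p there: 2:F. ✗
5: successors {3, 8}; ◇◇p there: 3:F, 8:T. ✗
6: no successors, so □◇◇p holds vacuously. ✓
7: successors {2, 5, 8}; ◇◇p there: 2:F, 5:T, 8:T. ✗
8: successors {2}; ◇◇p there: 2:F. ✗
Satisfying worlds: {3, 6}.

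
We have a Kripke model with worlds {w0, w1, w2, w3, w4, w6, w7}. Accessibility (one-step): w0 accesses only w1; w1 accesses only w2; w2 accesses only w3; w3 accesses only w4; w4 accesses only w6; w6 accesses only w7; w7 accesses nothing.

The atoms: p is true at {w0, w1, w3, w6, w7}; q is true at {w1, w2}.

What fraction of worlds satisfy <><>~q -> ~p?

5/7

w0: <><>~q is F, ~p is F. ✓
w1: <><>~q is T, ~p is F. ✗
w2: <><>~q is T, ~p is T. ✓
w3: <><>~q is T, ~p is F. ✗
w4: <><>~q is T, ~p is T. ✓
w6: <><>~q is F, ~p is F. ✓
w7: <><>~q is F, ~p is F. ✓
That's 5 of 7 worlds, so 5/7.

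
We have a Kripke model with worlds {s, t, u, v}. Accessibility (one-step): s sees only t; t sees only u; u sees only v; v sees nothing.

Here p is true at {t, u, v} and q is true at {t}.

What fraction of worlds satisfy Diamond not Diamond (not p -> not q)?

s: successors {t}; not Diamond (not p -> not q) there: t:F. ✗
t: successors {u}; not Diamond (not p -> not q) there: u:F. ✗
u: successors {v}; not Diamond (not p -> not q) there: v:T. ✓
v: no successors, so Diamond not Diamond (not p -> not q) fails. ✗
That's 1 of 4 worlds, so 1/4.

1/4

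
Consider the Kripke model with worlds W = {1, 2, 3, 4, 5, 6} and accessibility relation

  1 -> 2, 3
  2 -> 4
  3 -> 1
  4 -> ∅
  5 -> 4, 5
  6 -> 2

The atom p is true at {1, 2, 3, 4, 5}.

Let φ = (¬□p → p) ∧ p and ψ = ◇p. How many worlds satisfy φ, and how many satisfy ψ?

5 and 5

For (¬□p → p) ∧ p:
1: ¬□p → p is T, p is T. ✓
2: ¬□p → p is T, p is T. ✓
3: ¬□p → p is T, p is T. ✓
4: ¬□p → p is T, p is T. ✓
5: ¬□p → p is T, p is T. ✓
6: ¬□p → p is T, p is F. ✗
— 5 worlds.
For ◇p:
1: successors {2, 3}; p there: 2:T, 3:T. ✓
2: successors {4}; p there: 4:T. ✓
3: successors {1}; p there: 1:T. ✓
4: no successors, so ◇p fails. ✗
5: successors {4, 5}; p there: 4:T, 5:T. ✓
6: successors {2}; p there: 2:T. ✓
— 5 worlds.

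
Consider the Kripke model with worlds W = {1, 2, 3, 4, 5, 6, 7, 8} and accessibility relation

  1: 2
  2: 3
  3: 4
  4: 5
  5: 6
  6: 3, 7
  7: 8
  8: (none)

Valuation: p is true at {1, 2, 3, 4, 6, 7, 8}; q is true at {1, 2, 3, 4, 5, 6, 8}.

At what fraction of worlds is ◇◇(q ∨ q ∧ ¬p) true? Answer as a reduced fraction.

3/4

1: successors {2}; ◇(q ∨ q ∧ ¬p) there: 2:T. ✓
2: successors {3}; ◇(q ∨ q ∧ ¬p) there: 3:T. ✓
3: successors {4}; ◇(q ∨ q ∧ ¬p) there: 4:T. ✓
4: successors {5}; ◇(q ∨ q ∧ ¬p) there: 5:T. ✓
5: successors {6}; ◇(q ∨ q ∧ ¬p) there: 6:T. ✓
6: successors {3, 7}; ◇(q ∨ q ∧ ¬p) there: 3:T, 7:T. ✓
7: successors {8}; ◇(q ∨ q ∧ ¬p) there: 8:F. ✗
8: no successors, so ◇◇(q ∨ q ∧ ¬p) fails. ✗
That's 6 of 8 worlds, so 6/8 = 3/4.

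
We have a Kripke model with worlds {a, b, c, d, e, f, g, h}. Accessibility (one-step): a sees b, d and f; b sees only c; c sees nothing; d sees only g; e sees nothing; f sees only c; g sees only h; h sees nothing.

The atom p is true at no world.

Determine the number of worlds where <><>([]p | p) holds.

a: successors {b, d, f}; <>([]p | p) there: b:T, d:F, f:T. ✓
b: successors {c}; <>([]p | p) there: c:F. ✗
c: no successors, so <><>([]p | p) fails. ✗
d: successors {g}; <>([]p | p) there: g:T. ✓
e: no successors, so <><>([]p | p) fails. ✗
f: successors {c}; <>([]p | p) there: c:F. ✗
g: successors {h}; <>([]p | p) there: h:F. ✗
h: no successors, so <><>([]p | p) fails. ✗
Satisfying worlds: {a, d}.

2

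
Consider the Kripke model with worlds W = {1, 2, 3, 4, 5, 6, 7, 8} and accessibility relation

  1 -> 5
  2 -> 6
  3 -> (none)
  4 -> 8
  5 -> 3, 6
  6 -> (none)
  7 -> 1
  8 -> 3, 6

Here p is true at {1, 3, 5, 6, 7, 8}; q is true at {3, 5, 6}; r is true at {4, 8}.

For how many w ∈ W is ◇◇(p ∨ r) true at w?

1: successors {5}; ◇(p ∨ r) there: 5:T. ✓
2: successors {6}; ◇(p ∨ r) there: 6:F. ✗
3: no successors, so ◇◇(p ∨ r) fails. ✗
4: successors {8}; ◇(p ∨ r) there: 8:T. ✓
5: successors {3, 6}; ◇(p ∨ r) there: 3:F, 6:F. ✗
6: no successors, so ◇◇(p ∨ r) fails. ✗
7: successors {1}; ◇(p ∨ r) there: 1:T. ✓
8: successors {3, 6}; ◇(p ∨ r) there: 3:F, 6:F. ✗
Satisfying worlds: {1, 4, 7}.

3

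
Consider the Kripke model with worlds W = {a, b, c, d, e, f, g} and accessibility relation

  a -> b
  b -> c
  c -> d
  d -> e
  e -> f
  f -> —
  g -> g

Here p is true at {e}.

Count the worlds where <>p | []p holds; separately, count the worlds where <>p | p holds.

2 and 2

For <>p | []p:
a: <>p is F, []p is F. ✗
b: <>p is F, []p is F. ✗
c: <>p is F, []p is F. ✗
d: <>p is T, []p is T. ✓
e: <>p is F, []p is F. ✗
f: <>p is F, []p is T. ✓
g: <>p is F, []p is F. ✗
— 2 worlds.
For <>p | p:
a: <>p is F, p is F. ✗
b: <>p is F, p is F. ✗
c: <>p is F, p is F. ✗
d: <>p is T, p is F. ✓
e: <>p is F, p is T. ✓
f: <>p is F, p is F. ✗
g: <>p is F, p is F. ✗
— 2 worlds.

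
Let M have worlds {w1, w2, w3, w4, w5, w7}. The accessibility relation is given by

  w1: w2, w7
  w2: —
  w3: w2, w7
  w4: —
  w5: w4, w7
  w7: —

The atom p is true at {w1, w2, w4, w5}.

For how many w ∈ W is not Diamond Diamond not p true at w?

w1: Diamond Diamond not p is F. ✓
w2: Diamond Diamond not p is F. ✓
w3: Diamond Diamond not p is F. ✓
w4: Diamond Diamond not p is F. ✓
w5: Diamond Diamond not p is F. ✓
w7: Diamond Diamond not p is F. ✓
Satisfying worlds: {w1, w2, w3, w4, w5, w7}.

6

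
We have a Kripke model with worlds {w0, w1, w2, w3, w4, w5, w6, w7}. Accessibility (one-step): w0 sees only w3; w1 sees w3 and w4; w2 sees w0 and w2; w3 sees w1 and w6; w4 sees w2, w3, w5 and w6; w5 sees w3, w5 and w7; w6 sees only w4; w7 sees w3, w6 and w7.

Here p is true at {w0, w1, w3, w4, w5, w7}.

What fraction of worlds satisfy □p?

w0: successors {w3}; p there: w3:T. ✓
w1: successors {w3, w4}; p there: w3:T, w4:T. ✓
w2: successors {w0, w2}; p there: w0:T, w2:F. ✗
w3: successors {w1, w6}; p there: w1:T, w6:F. ✗
w4: successors {w2, w3, w5, w6}; p there: w2:F, w3:T, w5:T, w6:F. ✗
w5: successors {w3, w5, w7}; p there: w3:T, w5:T, w7:T. ✓
w6: successors {w4}; p there: w4:T. ✓
w7: successors {w3, w6, w7}; p there: w3:T, w6:F, w7:T. ✗
That's 4 of 8 worlds, so 4/8 = 1/2.

1/2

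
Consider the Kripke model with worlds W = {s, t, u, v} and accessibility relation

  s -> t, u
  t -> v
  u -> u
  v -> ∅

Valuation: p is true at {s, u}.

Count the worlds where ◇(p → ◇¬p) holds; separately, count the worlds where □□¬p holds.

2 and 2

For ◇(p → ◇¬p):
s: successors {t, u}; p → ◇¬p there: t:T, u:F. ✓
t: successors {v}; p → ◇¬p there: v:T. ✓
u: successors {u}; p → ◇¬p there: u:F. ✗
v: no successors, so ◇(p → ◇¬p) fails. ✗
— 2 worlds.
For □□¬p:
s: successors {t, u}; □¬p there: t:T, u:F. ✗
t: successors {v}; □¬p there: v:T. ✓
u: successors {u}; □¬p there: u:F. ✗
v: no successors, so □□¬p holds vacuously. ✓
— 2 worlds.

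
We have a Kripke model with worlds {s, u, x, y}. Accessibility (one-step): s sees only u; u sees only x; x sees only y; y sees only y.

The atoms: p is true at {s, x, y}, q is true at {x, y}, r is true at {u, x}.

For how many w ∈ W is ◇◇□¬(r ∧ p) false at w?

0

s: successors {u}; ◇□¬(r ∧ p) there: u:T. ✓
u: successors {x}; ◇□¬(r ∧ p) there: x:T. ✓
x: successors {y}; ◇□¬(r ∧ p) there: y:T. ✓
y: successors {y}; ◇□¬(r ∧ p) there: y:T. ✓
Satisfying worlds: {s, u, x, y}.
So ◇◇□¬(r ∧ p) fails at the other 0 worlds.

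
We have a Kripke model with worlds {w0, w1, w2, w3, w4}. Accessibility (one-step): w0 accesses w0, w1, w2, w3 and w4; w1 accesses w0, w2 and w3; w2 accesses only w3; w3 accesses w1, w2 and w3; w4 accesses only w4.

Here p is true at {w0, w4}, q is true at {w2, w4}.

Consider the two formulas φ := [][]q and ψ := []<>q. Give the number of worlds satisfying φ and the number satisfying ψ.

1 and 2

For [][]q:
w0: successors {w0, w1, w2, w3, w4}; []q there: w0:F, w1:F, w2:F, w3:F, w4:T. ✗
w1: successors {w0, w2, w3}; []q there: w0:F, w2:F, w3:F. ✗
w2: successors {w3}; []q there: w3:F. ✗
w3: successors {w1, w2, w3}; []q there: w1:F, w2:F, w3:F. ✗
w4: successors {w4}; []q there: w4:T. ✓
— 1 world.
For []<>q:
w0: successors {w0, w1, w2, w3, w4}; <>q there: w0:T, w1:T, w2:F, w3:T, w4:T. ✗
w1: successors {w0, w2, w3}; <>q there: w0:T, w2:F, w3:T. ✗
w2: successors {w3}; <>q there: w3:T. ✓
w3: successors {w1, w2, w3}; <>q there: w1:T, w2:F, w3:T. ✗
w4: successors {w4}; <>q there: w4:T. ✓
— 2 worlds.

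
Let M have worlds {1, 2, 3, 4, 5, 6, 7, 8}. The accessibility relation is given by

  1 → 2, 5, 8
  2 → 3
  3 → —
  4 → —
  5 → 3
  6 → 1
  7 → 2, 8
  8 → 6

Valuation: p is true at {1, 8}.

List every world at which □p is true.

{3, 4, 6}

1: successors {2, 5, 8}; p there: 2:F, 5:F, 8:T. ✗
2: successors {3}; p there: 3:F. ✗
3: no successors, so □p holds vacuously. ✓
4: no successors, so □p holds vacuously. ✓
5: successors {3}; p there: 3:F. ✗
6: successors {1}; p there: 1:T. ✓
7: successors {2, 8}; p there: 2:F, 8:T. ✗
8: successors {6}; p there: 6:F. ✗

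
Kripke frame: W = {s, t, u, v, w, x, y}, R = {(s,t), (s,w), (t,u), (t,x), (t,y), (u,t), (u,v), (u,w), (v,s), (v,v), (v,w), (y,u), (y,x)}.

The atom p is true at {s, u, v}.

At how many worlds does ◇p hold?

4

s: successors {t, w}; p there: t:F, w:F. ✗
t: successors {u, x, y}; p there: u:T, x:F, y:F. ✓
u: successors {t, v, w}; p there: t:F, v:T, w:F. ✓
v: successors {s, v, w}; p there: s:T, v:T, w:F. ✓
w: no successors, so ◇p fails. ✗
x: no successors, so ◇p fails. ✗
y: successors {u, x}; p there: u:T, x:F. ✓
Satisfying worlds: {t, u, v, y}.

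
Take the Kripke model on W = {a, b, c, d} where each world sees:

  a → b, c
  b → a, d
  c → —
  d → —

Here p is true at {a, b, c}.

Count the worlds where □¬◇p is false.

a: successors {b, c}; ¬◇p there: b:F, c:T. ✗
b: successors {a, d}; ¬◇p there: a:F, d:T. ✗
c: no successors, so □¬◇p holds vacuously. ✓
d: no successors, so □¬◇p holds vacuously. ✓
Satisfying worlds: {c, d}.
So □¬◇p fails at the other 2 worlds.

2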